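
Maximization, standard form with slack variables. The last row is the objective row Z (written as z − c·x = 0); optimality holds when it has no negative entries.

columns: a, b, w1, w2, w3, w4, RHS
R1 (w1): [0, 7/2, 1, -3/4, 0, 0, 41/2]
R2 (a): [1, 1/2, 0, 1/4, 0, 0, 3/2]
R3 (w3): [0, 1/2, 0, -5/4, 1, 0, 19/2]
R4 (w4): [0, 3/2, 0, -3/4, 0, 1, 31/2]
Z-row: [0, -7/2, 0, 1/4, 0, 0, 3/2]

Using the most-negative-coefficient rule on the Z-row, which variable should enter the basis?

b

Negative Z-row entries: b: -7/2.
The most negative is -7/2 in column b, so b enters.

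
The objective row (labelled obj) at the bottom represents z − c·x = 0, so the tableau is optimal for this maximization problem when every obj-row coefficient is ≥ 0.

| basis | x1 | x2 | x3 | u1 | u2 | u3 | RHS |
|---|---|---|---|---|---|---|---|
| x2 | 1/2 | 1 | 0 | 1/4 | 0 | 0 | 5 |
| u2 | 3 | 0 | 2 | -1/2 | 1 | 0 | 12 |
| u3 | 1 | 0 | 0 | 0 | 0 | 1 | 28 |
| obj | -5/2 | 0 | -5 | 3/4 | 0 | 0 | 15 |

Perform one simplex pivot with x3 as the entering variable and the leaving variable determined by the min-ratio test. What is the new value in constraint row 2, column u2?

1/2

Ratio test on column x3 — row 1: entry 0 ≤ 0; row 2: 12/2 = 6; row 3: entry 0 ≤ 0. Minimum is 6 at row 2 (u2 leaves); pivot element 2.
Divide row 2 by 2; eliminate column x3 from the other rows.
In the new row 2, the u2 entry is the old entry divided by the pivot: 1/2 = 1/2.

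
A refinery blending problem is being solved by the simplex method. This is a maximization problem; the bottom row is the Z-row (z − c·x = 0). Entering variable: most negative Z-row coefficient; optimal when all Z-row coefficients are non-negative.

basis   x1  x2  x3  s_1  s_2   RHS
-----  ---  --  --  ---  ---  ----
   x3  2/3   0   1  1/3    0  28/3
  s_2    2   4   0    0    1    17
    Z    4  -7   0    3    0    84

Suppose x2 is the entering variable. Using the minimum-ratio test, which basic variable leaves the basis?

s_2

Column x2 entries and ratios — x3: 0 ≤ 0, skip; s_2: 17/4 = 17/4.
Smallest ratio is 17/4 in the row of s_2, so s_2 leaves.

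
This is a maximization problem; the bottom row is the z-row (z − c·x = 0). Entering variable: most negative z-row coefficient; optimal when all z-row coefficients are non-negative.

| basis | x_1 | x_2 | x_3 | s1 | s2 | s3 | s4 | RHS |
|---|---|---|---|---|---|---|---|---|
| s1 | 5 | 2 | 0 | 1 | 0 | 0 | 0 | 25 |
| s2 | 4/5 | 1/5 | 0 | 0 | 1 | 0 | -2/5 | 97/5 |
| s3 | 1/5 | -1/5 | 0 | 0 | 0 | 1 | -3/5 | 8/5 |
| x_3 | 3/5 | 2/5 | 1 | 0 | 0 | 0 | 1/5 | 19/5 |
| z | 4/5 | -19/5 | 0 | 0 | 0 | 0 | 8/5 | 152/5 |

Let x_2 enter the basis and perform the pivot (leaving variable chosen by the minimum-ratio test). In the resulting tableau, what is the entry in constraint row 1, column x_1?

Ratio test on column x_2 — row 1: 25/2 = 25/2; row 2: (97/5)/(1/5) = 97; row 3: entry -1/5 ≤ 0; row 4: (19/5)/(2/5) = 19/2. Minimum is 19/2 at row 4 (x_3 leaves); pivot element 2/5.
Divide row 4 by 2/5; eliminate column x_2 from the other rows.
Row 1 update in column x_1: 5 − 2·(3/2) = 2.

2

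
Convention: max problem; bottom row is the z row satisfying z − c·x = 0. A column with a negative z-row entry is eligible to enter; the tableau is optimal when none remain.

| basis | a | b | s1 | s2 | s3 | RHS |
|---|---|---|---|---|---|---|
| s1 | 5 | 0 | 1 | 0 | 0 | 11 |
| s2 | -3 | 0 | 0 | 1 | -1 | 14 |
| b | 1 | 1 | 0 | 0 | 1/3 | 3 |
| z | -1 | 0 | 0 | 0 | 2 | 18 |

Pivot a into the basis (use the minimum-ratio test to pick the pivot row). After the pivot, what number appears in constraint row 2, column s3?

-1

Ratio test on column a — row 1: 11/5 = 11/5; row 2: entry -3 ≤ 0; row 3: 3/1 = 3. Minimum is 11/5 at row 1 (s1 leaves); pivot element 5.
Divide row 1 by 5; eliminate column a from the other rows.
Row 2 update in column s3: -1 − (-3)·0 = -1.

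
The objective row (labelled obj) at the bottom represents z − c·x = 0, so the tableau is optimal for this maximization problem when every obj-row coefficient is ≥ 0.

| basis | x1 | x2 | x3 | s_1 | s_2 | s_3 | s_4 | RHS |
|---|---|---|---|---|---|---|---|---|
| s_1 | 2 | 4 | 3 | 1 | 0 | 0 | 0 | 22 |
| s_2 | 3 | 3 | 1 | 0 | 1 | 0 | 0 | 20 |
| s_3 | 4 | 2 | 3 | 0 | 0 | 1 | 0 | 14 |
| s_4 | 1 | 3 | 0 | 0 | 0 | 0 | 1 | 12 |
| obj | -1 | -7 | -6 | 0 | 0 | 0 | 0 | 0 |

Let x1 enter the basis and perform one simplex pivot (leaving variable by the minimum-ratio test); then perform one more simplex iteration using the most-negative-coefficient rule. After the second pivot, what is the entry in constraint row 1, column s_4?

-6/5

Ratio test on column x1 — row 1: 22/2 = 11; row 2: 20/3 = 20/3; row 3: 14/4 = 7/2; row 4: 12/1 = 12. Minimum is 7/2 at row 3 (s_3 leaves); pivot element 4.
Divide row 3 by 4; eliminate column x1 from the other rows.
Second iteration: most negative obj-row entry is -13/2 in column x2, so x2 enters.
Ratio test on column x2 — row 1: 15/3 = 5; row 2: (19/2)/(3/2) = 19/3; row 3: (7/2)/(1/2) = 7; row 4: (17/2)/(5/2) = 17/5. Minimum is 17/5 at row 4 (s_4 leaves); pivot element 5/2.
Divide row 4 by 5/2; eliminate column x2 from the other rows.
After both pivots, the entry at constraint row 1, column s_4 is -6/5.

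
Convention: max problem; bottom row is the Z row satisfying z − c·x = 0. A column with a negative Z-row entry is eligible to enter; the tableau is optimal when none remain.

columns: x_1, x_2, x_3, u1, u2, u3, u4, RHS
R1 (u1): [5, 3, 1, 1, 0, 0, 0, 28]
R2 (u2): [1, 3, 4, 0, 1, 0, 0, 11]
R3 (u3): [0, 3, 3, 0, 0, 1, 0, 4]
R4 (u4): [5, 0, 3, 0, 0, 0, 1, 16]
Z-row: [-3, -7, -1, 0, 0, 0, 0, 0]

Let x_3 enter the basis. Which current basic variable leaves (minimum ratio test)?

u3

Column x_3 entries and ratios — u1: 28/1 = 28; u2: 11/4 = 11/4; u3: 4/3 = 4/3; u4: 16/3 = 16/3.
Smallest ratio is 4/3 in the row of u3, so u3 leaves.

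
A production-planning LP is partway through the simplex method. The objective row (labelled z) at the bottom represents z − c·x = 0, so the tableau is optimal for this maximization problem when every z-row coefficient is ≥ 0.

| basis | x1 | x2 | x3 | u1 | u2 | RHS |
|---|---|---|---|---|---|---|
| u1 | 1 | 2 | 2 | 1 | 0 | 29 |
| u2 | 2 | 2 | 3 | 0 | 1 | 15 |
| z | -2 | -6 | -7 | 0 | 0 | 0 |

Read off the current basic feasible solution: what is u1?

u1 is basic (row 1); its value is the RHS of that row, 29.

29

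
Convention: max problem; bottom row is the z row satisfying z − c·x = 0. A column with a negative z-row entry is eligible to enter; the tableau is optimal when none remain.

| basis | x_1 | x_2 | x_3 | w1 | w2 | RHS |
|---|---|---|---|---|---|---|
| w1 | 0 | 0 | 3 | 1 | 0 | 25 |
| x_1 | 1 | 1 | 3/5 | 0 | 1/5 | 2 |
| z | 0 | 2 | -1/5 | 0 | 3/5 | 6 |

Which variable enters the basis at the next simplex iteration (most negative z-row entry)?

Negative z-row entries: x_3: -1/5.
The most negative is -1/5 in column x_3, so x_3 enters.

x_3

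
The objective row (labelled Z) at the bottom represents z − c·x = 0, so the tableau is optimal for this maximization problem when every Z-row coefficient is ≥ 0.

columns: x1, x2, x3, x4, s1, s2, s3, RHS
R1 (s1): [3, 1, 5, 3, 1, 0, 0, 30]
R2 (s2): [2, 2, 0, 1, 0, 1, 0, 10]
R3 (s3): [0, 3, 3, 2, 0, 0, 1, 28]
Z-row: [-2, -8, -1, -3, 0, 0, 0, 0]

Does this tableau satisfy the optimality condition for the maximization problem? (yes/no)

no

The Z-row has a negative entry -8 in column x2, so it is not optimal.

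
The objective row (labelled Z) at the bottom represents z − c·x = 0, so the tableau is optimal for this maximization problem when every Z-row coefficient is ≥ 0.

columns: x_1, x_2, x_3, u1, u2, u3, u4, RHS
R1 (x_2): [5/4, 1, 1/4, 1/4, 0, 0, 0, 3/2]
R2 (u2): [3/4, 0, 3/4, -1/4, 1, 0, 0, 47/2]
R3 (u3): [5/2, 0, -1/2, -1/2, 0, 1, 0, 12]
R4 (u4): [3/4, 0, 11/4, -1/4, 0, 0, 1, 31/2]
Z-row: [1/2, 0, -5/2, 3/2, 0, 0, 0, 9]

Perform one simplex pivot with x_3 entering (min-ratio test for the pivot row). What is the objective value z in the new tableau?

Ratio test on column x_3 — row 1: (3/2)/(1/4) = 6; row 2: (47/2)/(3/4) = 94/3; row 3: entry -1/2 ≤ 0; row 4: (31/2)/(11/4) = 62/11. Minimum is 62/11 at row 4 (u4 leaves); pivot element 11/4.
Pivot on row 4; the Z-row RHS becomes 9 − (-5/2)·(62/11) = 254/11.

254/11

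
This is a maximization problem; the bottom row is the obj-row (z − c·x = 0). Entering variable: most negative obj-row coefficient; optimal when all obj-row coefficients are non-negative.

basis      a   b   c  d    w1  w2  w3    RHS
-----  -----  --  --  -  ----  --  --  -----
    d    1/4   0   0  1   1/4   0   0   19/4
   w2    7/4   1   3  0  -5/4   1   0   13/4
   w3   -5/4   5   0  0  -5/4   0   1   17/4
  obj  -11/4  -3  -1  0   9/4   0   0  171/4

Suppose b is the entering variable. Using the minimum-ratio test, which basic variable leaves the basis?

Column b entries and ratios — d: 0 ≤ 0, skip; w2: (13/4)/1 = 13/4; w3: (17/4)/5 = 17/20.
Smallest ratio is 17/20 in the row of w3, so w3 leaves.

w3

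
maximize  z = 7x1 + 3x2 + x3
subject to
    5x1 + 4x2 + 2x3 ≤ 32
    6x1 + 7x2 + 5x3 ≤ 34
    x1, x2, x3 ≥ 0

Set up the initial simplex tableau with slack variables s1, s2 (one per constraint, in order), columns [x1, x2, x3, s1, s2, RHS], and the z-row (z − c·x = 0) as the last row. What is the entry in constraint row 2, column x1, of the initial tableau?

Constraint 2 has coefficient 6 on x1.

6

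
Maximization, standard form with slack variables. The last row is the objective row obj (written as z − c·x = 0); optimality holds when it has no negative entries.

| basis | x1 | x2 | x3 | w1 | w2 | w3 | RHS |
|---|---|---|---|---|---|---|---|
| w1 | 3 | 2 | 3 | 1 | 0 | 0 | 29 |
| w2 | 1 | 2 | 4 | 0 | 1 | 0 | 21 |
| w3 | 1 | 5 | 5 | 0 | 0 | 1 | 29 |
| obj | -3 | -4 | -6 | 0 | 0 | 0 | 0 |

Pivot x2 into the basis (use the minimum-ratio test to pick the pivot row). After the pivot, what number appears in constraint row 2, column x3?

Ratio test on column x2 — row 1: 29/2 = 29/2; row 2: 21/2 = 21/2; row 3: 29/5 = 29/5. Minimum is 29/5 at row 3 (w3 leaves); pivot element 5.
Divide row 3 by 5; eliminate column x2 from the other rows.
Row 2 update in column x3: 4 − 2·1 = 2.

2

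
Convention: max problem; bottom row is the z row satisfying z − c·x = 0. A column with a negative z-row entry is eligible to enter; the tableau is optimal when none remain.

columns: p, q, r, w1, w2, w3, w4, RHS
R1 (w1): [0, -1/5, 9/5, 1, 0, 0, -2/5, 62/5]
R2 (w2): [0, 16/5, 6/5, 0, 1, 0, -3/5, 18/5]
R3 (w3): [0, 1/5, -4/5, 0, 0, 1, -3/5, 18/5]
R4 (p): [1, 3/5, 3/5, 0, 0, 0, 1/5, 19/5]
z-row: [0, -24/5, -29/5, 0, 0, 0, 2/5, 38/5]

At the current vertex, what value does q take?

0

q is not in the basis, so in the current basic feasible solution q = 0.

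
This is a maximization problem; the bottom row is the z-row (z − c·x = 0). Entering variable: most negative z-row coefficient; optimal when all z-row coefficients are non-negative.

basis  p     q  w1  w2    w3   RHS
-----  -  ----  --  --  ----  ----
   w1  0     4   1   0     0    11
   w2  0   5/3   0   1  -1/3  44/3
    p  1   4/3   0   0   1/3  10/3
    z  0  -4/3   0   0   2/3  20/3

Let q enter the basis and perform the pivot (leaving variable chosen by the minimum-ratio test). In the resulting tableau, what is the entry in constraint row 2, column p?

-5/4

Ratio test on column q — row 1: 11/4 = 11/4; row 2: (44/3)/(5/3) = 44/5; row 3: (10/3)/(4/3) = 5/2. Minimum is 5/2 at row 3 (p leaves); pivot element 4/3.
Divide row 3 by 4/3; eliminate column q from the other rows.
Row 2 update in column p: 0 − (5/3)·(3/4) = -5/4.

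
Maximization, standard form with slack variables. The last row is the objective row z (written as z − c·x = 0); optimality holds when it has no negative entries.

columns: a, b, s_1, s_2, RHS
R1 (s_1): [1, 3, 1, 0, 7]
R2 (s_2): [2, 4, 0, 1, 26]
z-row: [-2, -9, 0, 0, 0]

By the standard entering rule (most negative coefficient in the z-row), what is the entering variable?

Negative z-row entries: a: -2, b: -9.
The most negative is -9 in column b, so b enters.

b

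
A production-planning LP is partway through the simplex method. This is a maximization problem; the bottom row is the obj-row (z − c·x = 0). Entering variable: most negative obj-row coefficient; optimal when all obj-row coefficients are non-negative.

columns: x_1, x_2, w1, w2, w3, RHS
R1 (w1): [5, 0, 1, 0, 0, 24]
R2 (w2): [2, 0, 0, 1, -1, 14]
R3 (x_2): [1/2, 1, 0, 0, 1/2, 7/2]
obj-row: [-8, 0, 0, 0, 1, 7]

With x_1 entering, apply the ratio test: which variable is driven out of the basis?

w1

Column x_1 entries and ratios — w1: 24/5 = 24/5; w2: 14/2 = 7; x_2: (7/2)/(1/2) = 7.
Smallest ratio is 24/5 in the row of w1, so w1 leaves.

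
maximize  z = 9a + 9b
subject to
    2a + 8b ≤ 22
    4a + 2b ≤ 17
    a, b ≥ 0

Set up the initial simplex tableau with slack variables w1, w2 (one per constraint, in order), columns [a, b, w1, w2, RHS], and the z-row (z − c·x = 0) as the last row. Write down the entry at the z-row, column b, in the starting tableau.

The z-row carries the negated objective coefficients: the b entry is -9.

-9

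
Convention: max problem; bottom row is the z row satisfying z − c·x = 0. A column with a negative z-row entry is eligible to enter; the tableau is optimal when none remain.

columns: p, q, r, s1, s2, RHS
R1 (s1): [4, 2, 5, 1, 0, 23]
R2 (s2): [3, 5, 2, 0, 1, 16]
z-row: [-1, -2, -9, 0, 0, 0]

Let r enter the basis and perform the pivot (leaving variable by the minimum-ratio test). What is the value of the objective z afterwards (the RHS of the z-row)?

Ratio test on column r — row 1: 23/5 = 23/5; row 2: 16/2 = 8. Minimum is 23/5 at row 1 (s1 leaves); pivot element 5.
Pivot on row 1; the z-row RHS becomes 0 − (-9)·(23/5) = 207/5.

207/5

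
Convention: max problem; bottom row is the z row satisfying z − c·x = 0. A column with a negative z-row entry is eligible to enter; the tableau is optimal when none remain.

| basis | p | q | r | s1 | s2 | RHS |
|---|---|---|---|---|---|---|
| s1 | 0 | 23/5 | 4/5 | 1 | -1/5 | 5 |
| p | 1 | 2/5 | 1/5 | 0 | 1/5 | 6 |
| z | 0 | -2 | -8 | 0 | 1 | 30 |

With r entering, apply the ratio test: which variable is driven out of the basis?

Column r entries and ratios — s1: 5/(4/5) = 25/4; p: 6/(1/5) = 30.
Smallest ratio is 25/4 in the row of s1, so s1 leaves.

s1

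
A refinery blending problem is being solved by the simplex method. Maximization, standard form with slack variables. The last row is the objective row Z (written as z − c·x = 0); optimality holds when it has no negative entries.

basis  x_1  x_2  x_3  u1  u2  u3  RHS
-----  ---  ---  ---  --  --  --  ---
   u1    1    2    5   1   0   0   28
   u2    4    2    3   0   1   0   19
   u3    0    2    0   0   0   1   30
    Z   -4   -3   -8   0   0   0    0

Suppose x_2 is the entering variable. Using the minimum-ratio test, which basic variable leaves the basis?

Column x_2 entries and ratios — u1: 28/2 = 14; u2: 19/2 = 19/2; u3: 30/2 = 15.
Smallest ratio is 19/2 in the row of u2, so u2 leaves.

u2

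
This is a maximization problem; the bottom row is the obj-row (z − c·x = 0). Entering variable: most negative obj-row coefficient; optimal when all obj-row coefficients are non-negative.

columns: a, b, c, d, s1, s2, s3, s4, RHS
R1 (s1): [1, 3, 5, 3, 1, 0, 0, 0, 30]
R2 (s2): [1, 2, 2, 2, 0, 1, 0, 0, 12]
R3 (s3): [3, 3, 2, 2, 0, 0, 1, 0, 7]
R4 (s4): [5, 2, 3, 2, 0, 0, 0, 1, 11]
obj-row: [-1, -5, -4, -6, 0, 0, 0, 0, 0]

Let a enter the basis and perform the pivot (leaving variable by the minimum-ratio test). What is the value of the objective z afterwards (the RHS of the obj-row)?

Ratio test on column a — row 1: 30/1 = 30; row 2: 12/1 = 12; row 3: 7/3 = 7/3; row 4: 11/5 = 11/5. Minimum is 11/5 at row 4 (s4 leaves); pivot element 5.
Pivot on row 4; the obj-row RHS becomes 0 − (-1)·(11/5) = 11/5.

11/5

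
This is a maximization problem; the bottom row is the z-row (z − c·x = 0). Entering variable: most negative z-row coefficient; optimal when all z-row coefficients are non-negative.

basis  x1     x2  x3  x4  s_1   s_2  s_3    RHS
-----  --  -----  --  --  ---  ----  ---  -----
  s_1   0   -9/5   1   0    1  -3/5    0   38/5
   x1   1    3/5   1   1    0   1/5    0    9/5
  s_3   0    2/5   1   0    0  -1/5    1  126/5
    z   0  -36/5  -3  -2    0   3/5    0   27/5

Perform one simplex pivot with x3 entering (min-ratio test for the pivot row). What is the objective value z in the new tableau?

54/5

Ratio test on column x3 — row 1: (38/5)/1 = 38/5; row 2: (9/5)/1 = 9/5; row 3: (126/5)/1 = 126/5. Minimum is 9/5 at row 2 (x1 leaves); pivot element 1.
Pivot on row 2; the z-row RHS becomes 27/5 − (-3)·(9/5) = 54/5.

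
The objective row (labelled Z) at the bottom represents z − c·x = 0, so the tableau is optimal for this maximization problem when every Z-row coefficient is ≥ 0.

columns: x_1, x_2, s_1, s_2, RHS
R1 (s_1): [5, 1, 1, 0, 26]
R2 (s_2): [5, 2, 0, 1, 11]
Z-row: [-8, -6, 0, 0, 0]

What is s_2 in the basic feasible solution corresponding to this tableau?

s_2 is basic (row 2); its value is the RHS of that row, 11.

11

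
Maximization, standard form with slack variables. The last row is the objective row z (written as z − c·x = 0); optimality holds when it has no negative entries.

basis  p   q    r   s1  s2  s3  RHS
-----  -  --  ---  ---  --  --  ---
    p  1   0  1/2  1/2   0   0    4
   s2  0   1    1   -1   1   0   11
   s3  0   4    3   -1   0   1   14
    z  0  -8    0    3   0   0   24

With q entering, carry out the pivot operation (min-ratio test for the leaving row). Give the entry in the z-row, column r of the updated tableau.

6

Ratio test on column q — row 1: entry 0 ≤ 0; row 2: 11/1 = 11; row 3: 14/4 = 7/2. Minimum is 7/2 at row 3 (s3 leaves); pivot element 4.
Divide row 3 by 4; eliminate column q from the other rows.
z-row update in column r: 0 − (-8)·(3/4) = 6.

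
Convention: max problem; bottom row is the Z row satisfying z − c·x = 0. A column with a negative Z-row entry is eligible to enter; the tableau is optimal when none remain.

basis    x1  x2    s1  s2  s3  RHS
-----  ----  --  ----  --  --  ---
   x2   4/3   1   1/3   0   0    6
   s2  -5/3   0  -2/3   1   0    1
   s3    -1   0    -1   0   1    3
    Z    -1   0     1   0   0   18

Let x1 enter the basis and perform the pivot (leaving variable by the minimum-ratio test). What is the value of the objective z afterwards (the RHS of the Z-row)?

45/2

Ratio test on column x1 — row 1: 6/(4/3) = 9/2; row 2: entry -5/3 ≤ 0; row 3: entry -1 ≤ 0. Minimum is 9/2 at row 1 (x2 leaves); pivot element 4/3.
Pivot on row 1; the Z-row RHS becomes 18 − (-1)·(9/2) = 45/2.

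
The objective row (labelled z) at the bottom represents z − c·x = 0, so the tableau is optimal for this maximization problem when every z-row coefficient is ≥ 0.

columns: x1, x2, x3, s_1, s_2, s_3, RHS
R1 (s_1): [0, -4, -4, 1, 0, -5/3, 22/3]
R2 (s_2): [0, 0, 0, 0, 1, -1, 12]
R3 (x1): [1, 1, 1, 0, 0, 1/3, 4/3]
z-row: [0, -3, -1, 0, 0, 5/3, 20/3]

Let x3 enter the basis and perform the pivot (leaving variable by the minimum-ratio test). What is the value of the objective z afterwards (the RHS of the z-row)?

8

Ratio test on column x3 — row 1: entry -4 ≤ 0; row 2: entry 0 ≤ 0; row 3: (4/3)/1 = 4/3. Minimum is 4/3 at row 3 (x1 leaves); pivot element 1.
Pivot on row 3; the z-row RHS becomes 20/3 − (-1)·(4/3) = 8.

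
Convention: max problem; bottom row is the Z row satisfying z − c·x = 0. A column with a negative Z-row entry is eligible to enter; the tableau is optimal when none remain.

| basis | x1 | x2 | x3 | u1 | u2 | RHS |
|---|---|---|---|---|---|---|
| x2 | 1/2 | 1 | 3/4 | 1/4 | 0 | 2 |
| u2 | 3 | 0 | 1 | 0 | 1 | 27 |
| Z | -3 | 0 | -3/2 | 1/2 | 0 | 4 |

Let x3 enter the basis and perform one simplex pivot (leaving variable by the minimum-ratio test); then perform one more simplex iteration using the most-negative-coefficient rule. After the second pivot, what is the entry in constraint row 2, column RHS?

Ratio test on column x3 — row 1: 2/(3/4) = 8/3; row 2: 27/1 = 27. Minimum is 8/3 at row 1 (x2 leaves); pivot element 3/4.
Divide row 1 by 3/4; eliminate column x3 from the other rows.
Second iteration: most negative Z-row entry is -2 in column x1, so x1 enters.
Ratio test on column x1 — row 1: (8/3)/(2/3) = 4; row 2: (73/3)/(7/3) = 73/7. Minimum is 4 at row 1 (x3 leaves); pivot element 2/3.
Divide row 1 by 2/3; eliminate column x1 from the other rows.
After both pivots, the entry at constraint row 2, column RHS is 15.

15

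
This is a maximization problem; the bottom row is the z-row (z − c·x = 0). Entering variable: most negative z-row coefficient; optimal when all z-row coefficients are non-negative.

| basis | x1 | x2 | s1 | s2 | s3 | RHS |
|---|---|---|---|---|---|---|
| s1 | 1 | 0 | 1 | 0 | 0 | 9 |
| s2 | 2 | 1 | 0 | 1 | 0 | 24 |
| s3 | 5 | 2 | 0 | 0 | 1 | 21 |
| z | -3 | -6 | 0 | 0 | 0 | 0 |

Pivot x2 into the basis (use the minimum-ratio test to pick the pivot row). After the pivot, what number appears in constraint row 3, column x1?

Ratio test on column x2 — row 1: entry 0 ≤ 0; row 2: 24/1 = 24; row 3: 21/2 = 21/2. Minimum is 21/2 at row 3 (s3 leaves); pivot element 2.
Divide row 3 by 2; eliminate column x2 from the other rows.
In the new row 3, the x1 entry is the old entry divided by the pivot: 5/2 = 5/2.

5/2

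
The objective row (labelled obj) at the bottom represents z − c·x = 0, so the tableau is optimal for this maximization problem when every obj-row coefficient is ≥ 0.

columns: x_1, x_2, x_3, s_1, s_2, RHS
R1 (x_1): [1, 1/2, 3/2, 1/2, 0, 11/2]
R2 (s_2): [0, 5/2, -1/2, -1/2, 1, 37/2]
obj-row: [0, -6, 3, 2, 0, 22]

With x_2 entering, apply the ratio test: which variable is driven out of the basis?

s_2

Column x_2 entries and ratios — x_1: (11/2)/(1/2) = 11; s_2: (37/2)/(5/2) = 37/5.
Smallest ratio is 37/5 in the row of s_2, so s_2 leaves.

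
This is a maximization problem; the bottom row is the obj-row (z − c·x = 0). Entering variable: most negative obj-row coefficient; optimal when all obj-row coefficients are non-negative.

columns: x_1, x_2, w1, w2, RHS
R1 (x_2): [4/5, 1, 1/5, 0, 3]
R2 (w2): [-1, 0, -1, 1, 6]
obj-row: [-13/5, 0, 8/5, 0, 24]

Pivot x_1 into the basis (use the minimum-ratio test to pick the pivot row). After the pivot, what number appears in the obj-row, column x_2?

13/4

Ratio test on column x_1 — row 1: 3/(4/5) = 15/4; row 2: entry -1 ≤ 0. Minimum is 15/4 at row 1 (x_2 leaves); pivot element 4/5.
Divide row 1 by 4/5; eliminate column x_1 from the other rows.
obj-row update in column x_2: 0 − (-13/5)·(5/4) = 13/4.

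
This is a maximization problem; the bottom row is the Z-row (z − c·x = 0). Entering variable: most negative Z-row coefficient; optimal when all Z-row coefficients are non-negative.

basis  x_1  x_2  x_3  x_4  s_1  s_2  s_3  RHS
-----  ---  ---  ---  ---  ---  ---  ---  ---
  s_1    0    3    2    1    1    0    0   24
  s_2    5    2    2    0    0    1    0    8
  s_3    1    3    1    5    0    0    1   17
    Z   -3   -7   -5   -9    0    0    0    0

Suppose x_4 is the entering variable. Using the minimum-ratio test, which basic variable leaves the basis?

Column x_4 entries and ratios — s_1: 24/1 = 24; s_2: 0 ≤ 0, skip; s_3: 17/5 = 17/5.
Smallest ratio is 17/5 in the row of s_3, so s_3 leaves.

s_3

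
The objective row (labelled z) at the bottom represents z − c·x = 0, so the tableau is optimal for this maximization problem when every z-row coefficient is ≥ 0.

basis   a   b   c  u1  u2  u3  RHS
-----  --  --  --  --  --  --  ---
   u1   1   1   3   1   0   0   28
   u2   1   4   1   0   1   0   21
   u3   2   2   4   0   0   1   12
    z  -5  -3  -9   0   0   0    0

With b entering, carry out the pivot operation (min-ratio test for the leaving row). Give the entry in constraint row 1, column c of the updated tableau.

Ratio test on column b — row 1: 28/1 = 28; row 2: 21/4 = 21/4; row 3: 12/2 = 6. Minimum is 21/4 at row 2 (u2 leaves); pivot element 4.
Divide row 2 by 4; eliminate column b from the other rows.
Row 1 update in column c: 3 − 1·(1/4) = 11/4.

11/4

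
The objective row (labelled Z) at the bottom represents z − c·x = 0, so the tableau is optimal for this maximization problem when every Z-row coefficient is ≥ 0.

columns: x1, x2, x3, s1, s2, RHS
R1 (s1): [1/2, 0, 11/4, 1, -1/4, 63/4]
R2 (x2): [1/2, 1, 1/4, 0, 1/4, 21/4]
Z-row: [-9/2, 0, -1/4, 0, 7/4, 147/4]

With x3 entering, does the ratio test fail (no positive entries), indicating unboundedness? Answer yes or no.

Column x3 has positive entries in row(s) 1, 2, so the ratio test bounds it — not unbounded.

no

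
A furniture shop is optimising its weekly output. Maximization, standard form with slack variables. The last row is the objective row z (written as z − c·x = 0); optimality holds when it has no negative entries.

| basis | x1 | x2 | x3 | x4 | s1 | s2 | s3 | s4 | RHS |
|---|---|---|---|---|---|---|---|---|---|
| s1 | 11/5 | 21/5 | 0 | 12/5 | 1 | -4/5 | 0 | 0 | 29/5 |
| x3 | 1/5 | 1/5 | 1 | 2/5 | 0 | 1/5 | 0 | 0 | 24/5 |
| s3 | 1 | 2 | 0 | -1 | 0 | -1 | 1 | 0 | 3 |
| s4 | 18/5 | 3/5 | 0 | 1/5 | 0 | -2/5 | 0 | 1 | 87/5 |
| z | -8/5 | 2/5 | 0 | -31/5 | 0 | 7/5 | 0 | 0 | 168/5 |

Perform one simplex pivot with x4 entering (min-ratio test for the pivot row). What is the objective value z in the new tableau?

583/12

Ratio test on column x4 — row 1: (29/5)/(12/5) = 29/12; row 2: (24/5)/(2/5) = 12; row 3: entry -1 ≤ 0; row 4: (87/5)/(1/5) = 87. Minimum is 29/12 at row 1 (s1 leaves); pivot element 12/5.
Pivot on row 1; the z-row RHS becomes 168/5 − (-31/5)·(29/12) = 583/12.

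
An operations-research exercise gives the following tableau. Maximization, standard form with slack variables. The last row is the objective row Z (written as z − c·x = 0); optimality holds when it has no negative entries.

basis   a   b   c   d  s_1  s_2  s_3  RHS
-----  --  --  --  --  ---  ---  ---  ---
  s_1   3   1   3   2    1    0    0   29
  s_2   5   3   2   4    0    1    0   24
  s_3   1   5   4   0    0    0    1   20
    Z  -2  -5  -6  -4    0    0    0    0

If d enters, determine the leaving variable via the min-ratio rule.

s_2

Column d entries and ratios — s_1: 29/2 = 29/2; s_2: 24/4 = 6; s_3: 0 ≤ 0, skip.
Smallest ratio is 6 in the row of s_2, so s_2 leaves.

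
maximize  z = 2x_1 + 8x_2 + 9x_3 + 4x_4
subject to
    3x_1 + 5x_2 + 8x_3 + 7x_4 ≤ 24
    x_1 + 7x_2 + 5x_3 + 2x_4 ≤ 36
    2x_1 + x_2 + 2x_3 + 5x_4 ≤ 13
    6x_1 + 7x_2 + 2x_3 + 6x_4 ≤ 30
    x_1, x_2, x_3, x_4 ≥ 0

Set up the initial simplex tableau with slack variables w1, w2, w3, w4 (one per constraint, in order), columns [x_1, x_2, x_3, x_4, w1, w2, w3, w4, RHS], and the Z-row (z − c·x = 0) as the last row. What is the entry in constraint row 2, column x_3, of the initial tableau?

5

Constraint 2 has coefficient 5 on x_3.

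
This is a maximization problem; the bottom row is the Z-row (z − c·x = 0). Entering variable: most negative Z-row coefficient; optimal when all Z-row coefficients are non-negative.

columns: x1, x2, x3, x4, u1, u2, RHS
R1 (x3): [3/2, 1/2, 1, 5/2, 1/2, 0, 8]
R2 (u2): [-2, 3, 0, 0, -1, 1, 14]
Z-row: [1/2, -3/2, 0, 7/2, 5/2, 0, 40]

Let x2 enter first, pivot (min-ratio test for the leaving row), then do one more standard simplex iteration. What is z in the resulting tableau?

534/11

Ratio test on column x2 — row 1: 8/(1/2) = 16; row 2: 14/3 = 14/3. Minimum is 14/3 at row 2 (u2 leaves); pivot element 3.
Pivot on row 2; the Z-row RHS becomes 40 − (-3/2)·(14/3) = 47.
Next entering variable (most negative Z-row entry -1/2): x1.
Ratio test on column x1 — row 1: (17/3)/(11/6) = 34/11; row 2: entry -2/3 ≤ 0. Minimum is 34/11 at row 1 (x3 leaves); pivot element 11/6.
After the second pivot the Z-row RHS is 47 − (-1/2)·(34/11) = 534/11.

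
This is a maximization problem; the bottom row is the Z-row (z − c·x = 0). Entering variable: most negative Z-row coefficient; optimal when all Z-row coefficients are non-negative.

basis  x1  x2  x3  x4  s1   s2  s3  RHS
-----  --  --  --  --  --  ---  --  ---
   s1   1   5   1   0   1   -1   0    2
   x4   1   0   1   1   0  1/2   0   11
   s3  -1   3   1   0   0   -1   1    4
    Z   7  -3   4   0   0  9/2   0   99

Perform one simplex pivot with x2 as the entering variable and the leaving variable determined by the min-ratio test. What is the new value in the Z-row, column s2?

39/10

Ratio test on column x2 — row 1: 2/5 = 2/5; row 2: entry 0 ≤ 0; row 3: 4/3 = 4/3. Minimum is 2/5 at row 1 (s1 leaves); pivot element 5.
Divide row 1 by 5; eliminate column x2 from the other rows.
Z-row update in column s2: 9/2 − (-3)·(-1/5) = 39/10.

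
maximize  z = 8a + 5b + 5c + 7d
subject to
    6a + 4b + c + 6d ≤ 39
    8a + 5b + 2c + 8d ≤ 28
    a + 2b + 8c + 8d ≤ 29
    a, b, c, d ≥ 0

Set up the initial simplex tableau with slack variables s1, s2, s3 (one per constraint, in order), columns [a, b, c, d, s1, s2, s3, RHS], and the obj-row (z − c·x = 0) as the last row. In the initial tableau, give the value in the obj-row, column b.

-5

The obj-row carries the negated objective coefficients: the b entry is -5.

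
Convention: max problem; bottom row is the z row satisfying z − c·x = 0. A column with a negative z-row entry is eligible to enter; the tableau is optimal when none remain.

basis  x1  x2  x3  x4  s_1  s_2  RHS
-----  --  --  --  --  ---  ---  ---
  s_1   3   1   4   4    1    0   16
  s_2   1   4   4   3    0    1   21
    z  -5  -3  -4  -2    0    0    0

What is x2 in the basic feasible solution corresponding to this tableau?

0

x2 is not in the basis, so in the current basic feasible solution x2 = 0.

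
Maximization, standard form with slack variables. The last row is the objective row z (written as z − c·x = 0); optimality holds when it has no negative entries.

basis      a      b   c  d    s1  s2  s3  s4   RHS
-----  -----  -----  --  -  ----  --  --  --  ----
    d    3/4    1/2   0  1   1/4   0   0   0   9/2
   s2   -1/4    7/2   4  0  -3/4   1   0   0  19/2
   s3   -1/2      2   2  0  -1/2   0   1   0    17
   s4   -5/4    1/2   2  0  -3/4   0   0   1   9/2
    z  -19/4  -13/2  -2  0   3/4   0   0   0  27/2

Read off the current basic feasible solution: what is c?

0

c is not in the basis, so in the current basic feasible solution c = 0.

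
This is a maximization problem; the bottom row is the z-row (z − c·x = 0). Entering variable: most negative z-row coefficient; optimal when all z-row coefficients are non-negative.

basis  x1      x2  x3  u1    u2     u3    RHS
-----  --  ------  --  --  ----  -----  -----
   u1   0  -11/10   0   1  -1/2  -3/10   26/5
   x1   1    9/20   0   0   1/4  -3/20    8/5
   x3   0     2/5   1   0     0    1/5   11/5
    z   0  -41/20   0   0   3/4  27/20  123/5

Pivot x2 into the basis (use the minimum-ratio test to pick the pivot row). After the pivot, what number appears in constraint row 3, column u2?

-2/9

Ratio test on column x2 — row 1: entry -11/10 ≤ 0; row 2: (8/5)/(9/20) = 32/9; row 3: (11/5)/(2/5) = 11/2. Minimum is 32/9 at row 2 (x1 leaves); pivot element 9/20.
Divide row 2 by 9/20; eliminate column x2 from the other rows.
Row 3 update in column u2: 0 − (2/5)·(5/9) = -2/9.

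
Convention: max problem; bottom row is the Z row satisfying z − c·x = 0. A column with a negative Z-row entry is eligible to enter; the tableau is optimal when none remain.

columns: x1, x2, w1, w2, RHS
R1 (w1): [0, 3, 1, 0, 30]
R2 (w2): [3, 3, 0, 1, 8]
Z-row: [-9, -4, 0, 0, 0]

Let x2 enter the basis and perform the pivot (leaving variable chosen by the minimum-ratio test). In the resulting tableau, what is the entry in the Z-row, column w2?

Ratio test on column x2 — row 1: 30/3 = 10; row 2: 8/3 = 8/3. Minimum is 8/3 at row 2 (w2 leaves); pivot element 3.
Divide row 2 by 3; eliminate column x2 from the other rows.
Z-row update in column w2: 0 − (-4)·(1/3) = 4/3.

4/3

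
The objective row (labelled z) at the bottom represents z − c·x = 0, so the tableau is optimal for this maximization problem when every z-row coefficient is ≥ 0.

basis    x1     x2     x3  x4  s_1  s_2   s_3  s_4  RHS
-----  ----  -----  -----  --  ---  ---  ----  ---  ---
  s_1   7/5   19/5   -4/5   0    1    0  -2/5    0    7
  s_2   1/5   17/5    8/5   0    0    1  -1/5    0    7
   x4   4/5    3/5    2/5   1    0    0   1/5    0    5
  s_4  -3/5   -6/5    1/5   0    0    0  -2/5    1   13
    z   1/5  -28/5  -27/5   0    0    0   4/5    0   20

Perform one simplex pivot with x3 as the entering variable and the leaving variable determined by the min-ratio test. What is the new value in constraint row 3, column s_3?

Ratio test on column x3 — row 1: entry -4/5 ≤ 0; row 2: 7/(8/5) = 35/8; row 3: 5/(2/5) = 25/2; row 4: 13/(1/5) = 65. Minimum is 35/8 at row 2 (s_2 leaves); pivot element 8/5.
Divide row 2 by 8/5; eliminate column x3 from the other rows.
Row 3 update in column s_3: 1/5 − (2/5)·(-1/8) = 1/4.

1/4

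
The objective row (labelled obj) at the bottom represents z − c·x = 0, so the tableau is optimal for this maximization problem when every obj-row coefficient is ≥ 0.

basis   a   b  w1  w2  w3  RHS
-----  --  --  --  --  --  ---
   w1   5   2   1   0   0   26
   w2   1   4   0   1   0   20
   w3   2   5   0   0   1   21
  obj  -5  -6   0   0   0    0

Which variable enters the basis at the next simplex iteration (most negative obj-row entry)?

Negative obj-row entries: a: -5, b: -6.
The most negative is -6 in column b, so b enters.

b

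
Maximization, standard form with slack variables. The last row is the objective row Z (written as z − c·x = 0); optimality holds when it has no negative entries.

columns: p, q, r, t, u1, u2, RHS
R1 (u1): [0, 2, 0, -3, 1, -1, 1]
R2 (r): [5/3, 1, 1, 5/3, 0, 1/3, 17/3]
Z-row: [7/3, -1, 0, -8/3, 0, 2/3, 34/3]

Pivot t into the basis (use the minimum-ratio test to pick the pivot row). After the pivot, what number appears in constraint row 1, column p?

Ratio test on column t — row 1: entry -3 ≤ 0; row 2: (17/3)/(5/3) = 17/5. Minimum is 17/5 at row 2 (r leaves); pivot element 5/3.
Divide row 2 by 5/3; eliminate column t from the other rows.
Row 1 update in column p: 0 − (-3)·1 = 3.

3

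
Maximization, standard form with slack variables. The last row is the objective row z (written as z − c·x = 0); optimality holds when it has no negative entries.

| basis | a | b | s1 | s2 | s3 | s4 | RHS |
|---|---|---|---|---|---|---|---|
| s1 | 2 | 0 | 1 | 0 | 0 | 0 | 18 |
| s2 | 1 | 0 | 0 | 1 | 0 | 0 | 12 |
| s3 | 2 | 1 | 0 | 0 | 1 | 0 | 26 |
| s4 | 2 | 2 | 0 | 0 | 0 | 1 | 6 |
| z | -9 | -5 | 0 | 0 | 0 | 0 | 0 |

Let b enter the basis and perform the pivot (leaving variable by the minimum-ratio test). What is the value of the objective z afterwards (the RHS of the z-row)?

15

Ratio test on column b — row 1: entry 0 ≤ 0; row 2: entry 0 ≤ 0; row 3: 26/1 = 26; row 4: 6/2 = 3. Minimum is 3 at row 4 (s4 leaves); pivot element 2.
Pivot on row 4; the z-row RHS becomes 0 − (-5)·3 = 15.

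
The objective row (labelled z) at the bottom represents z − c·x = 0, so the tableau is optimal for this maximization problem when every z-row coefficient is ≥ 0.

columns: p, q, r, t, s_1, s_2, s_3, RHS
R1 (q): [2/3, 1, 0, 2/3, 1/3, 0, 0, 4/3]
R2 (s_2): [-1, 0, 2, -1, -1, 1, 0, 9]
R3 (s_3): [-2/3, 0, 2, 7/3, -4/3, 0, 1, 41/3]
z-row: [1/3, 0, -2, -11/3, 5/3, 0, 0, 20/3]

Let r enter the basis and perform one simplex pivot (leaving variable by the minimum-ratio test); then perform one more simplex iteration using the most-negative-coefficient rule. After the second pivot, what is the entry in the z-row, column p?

-1/5

Ratio test on column r — row 1: entry 0 ≤ 0; row 2: 9/2 = 9/2; row 3: (41/3)/2 = 41/6. Minimum is 9/2 at row 2 (s_2 leaves); pivot element 2.
Divide row 2 by 2; eliminate column r from the other rows.
Second iteration: most negative z-row entry is -14/3 in column t, so t enters.
Ratio test on column t — row 1: (4/3)/(2/3) = 2; row 2: entry -1/2 ≤ 0; row 3: (14/3)/(10/3) = 7/5. Minimum is 7/5 at row 3 (s_3 leaves); pivot element 10/3.
Divide row 3 by 10/3; eliminate column t from the other rows.
After both pivots, the entry at the z-row, column p is -1/5.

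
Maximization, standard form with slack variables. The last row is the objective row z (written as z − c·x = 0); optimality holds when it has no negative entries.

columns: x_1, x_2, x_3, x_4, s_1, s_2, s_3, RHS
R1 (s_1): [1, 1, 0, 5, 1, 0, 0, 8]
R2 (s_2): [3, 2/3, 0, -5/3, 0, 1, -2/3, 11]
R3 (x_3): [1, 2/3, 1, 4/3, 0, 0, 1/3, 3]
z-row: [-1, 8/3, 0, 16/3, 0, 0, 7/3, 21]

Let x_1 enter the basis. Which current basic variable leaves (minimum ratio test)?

x_3

Column x_1 entries and ratios — s_1: 8/1 = 8; s_2: 11/3 = 11/3; x_3: 3/1 = 3.
Smallest ratio is 3 in the row of x_3, so x_3 leaves.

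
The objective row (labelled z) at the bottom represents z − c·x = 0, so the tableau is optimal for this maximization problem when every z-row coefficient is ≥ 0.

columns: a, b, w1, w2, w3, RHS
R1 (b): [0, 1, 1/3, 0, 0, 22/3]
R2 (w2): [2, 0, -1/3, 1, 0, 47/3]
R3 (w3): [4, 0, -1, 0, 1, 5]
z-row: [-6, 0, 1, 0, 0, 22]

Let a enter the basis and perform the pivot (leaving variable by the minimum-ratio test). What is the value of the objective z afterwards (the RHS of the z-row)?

Ratio test on column a — row 1: entry 0 ≤ 0; row 2: (47/3)/2 = 47/6; row 3: 5/4 = 5/4. Minimum is 5/4 at row 3 (w3 leaves); pivot element 4.
Pivot on row 3; the z-row RHS becomes 22 − (-6)·(5/4) = 59/2.

59/2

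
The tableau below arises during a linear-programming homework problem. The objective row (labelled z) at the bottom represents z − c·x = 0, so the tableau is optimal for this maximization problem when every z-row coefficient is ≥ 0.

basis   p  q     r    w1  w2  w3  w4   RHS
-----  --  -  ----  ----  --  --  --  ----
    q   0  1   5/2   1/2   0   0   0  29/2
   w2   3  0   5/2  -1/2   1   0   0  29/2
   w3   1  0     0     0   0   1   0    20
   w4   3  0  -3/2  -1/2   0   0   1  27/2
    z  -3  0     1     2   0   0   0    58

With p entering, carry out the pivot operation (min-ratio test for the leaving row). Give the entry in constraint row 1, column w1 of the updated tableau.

1/2

Ratio test on column p — row 1: entry 0 ≤ 0; row 2: (29/2)/3 = 29/6; row 3: 20/1 = 20; row 4: (27/2)/3 = 9/2. Minimum is 9/2 at row 4 (w4 leaves); pivot element 3.
Divide row 4 by 3; eliminate column p from the other rows.
Row 1 update in column w1: 1/2 − 0·(-1/6) = 1/2.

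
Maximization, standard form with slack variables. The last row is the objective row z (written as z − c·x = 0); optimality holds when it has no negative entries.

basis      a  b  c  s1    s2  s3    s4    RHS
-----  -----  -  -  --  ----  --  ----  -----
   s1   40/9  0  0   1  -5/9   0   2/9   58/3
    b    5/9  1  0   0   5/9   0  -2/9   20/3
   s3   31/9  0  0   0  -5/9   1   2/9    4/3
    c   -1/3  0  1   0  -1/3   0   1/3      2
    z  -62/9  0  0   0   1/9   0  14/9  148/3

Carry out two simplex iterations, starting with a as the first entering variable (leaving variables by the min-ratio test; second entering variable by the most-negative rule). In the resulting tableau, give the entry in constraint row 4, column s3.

Ratio test on column a — row 1: (58/3)/(40/9) = 87/20; row 2: (20/3)/(5/9) = 12; row 3: (4/3)/(31/9) = 12/31; row 4: entry -1/3 ≤ 0. Minimum is 12/31 at row 3 (s3 leaves); pivot element 31/9.
Divide row 3 by 31/9; eliminate column a from the other rows.
Second iteration: most negative z-row entry is -1 in column s2, so s2 enters.
Ratio test on column s2 — row 1: (546/31)/(5/31) = 546/5; row 2: (200/31)/(20/31) = 10; row 3: entry -5/31 ≤ 0; row 4: entry -12/31 ≤ 0. Minimum is 10 at row 2 (b leaves); pivot element 20/31.
Divide row 2 by 20/31; eliminate column s2 from the other rows.
After both pivots, the entry at constraint row 4, column s3 is 0.

0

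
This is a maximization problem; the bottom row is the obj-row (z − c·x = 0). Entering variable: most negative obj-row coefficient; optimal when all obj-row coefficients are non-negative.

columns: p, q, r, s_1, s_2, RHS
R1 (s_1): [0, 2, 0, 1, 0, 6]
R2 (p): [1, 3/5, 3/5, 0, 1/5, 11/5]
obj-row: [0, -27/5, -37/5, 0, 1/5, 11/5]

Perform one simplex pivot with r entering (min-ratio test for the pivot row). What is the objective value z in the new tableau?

Ratio test on column r — row 1: entry 0 ≤ 0; row 2: (11/5)/(3/5) = 11/3. Minimum is 11/3 at row 2 (p leaves); pivot element 3/5.
Pivot on row 2; the obj-row RHS becomes 11/5 − (-37/5)·(11/3) = 88/3.

88/3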